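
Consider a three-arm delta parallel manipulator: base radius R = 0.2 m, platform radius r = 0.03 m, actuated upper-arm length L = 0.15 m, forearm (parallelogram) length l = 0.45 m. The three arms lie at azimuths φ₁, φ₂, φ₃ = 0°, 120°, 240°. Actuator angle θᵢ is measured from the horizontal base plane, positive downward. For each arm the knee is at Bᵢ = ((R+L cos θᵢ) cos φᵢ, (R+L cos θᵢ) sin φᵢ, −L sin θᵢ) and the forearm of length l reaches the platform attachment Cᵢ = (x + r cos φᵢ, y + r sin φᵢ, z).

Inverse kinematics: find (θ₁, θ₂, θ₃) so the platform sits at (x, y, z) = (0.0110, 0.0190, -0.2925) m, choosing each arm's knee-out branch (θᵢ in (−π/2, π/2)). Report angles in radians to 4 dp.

arm 1 (φ=0.0°): x'=0.0110, y'=0.0190
  A cos θ + B sin θ = C:  0.1590·cos θ + -0.2925·sin θ = 0.2293
  γ=atan2(-0.2925,0.1590)=-1.0729;  ψ=arccos(0.6889)=0.8109;  θ1=γ+ψ≈-0.2620
arm 2 (φ=120.0°): x'=0.0110, y'=-0.0190
  A=0.1590, B=-0.2925, C=(l²−L²−A²−y'²−z²)/(2L)=0.2293
  √(A²+B²)=0.3329;  θ2 = -1.0728+0.8111 ≈ -0.2616
arm 3 (φ=240.0°): x'=-0.0220, y'=0.0000
  A=0.1920, B=-0.2925, C=(l²−L²−A²−y'²−z²)/(2L)=0.1920
  √(A²+B²)=0.3499;  θ3 = -0.9900+0.9899 ≈ -0.0001

θ₁ = -0.2620, θ₂ = -0.2616, θ₃ = -0.0001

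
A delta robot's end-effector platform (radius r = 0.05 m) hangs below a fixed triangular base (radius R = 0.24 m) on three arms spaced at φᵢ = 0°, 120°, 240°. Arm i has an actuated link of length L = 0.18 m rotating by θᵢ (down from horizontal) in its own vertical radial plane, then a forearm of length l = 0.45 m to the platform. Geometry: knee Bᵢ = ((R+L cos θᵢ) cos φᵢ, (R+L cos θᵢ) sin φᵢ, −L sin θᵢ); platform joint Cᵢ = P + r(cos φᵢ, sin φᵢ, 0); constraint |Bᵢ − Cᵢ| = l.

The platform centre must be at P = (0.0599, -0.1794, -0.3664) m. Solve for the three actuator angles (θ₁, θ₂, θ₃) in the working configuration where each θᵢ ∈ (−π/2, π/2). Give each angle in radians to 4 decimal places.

arm 1 (φ=0.0°): x'=0.0599, y'=-0.1794
  A cos θ + B sin θ = C:  0.1301·cos θ + -0.3664·sin θ = -0.0368
  γ=atan2(-0.3664,0.1301)=-1.2296;  ψ=arccos(-0.0947)=1.6657;  θ1=γ+ψ≈0.4361
arm 2 (φ=120.0°): x'=-0.1853, y'=0.0378
  A=0.3753, B=-0.3664, C=(l²−L²−A²−y'²−z²)/(2L)=-0.2957
  √(A²+B²)=0.5245;  θ2 = -0.7734+2.1697 ≈ 1.3963
rotate P by −φ3: (0.1254, 0.1416, -0.3664)
  A=0.0646, B=-0.3664, C=(l²−L²−A²−y'²−z²)/(2L)=0.0323
  θ3 = atan2(B,A) + arccos(C/0.3720) = 0.0875

θ₁ = 0.4361, θ₂ = 1.3963, θ₃ = 0.0875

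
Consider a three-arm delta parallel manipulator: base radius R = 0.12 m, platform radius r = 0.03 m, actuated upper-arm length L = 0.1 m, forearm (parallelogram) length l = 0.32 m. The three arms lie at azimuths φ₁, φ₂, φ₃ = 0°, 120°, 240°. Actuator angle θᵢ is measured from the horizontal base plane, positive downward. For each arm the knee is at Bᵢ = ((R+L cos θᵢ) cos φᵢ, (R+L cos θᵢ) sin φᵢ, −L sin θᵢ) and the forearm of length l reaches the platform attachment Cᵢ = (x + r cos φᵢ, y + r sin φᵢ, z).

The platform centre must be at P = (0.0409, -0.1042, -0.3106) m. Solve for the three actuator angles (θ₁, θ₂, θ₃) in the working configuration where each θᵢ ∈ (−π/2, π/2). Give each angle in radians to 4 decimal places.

θ₁ = 0.4361, θ₂ = 1.2214, θ₃ = 0.2613

arm 1 (φ=0.0°): x'=0.0409, y'=-0.1042
  A=0.0491, B=-0.3106, C=(l²−L²−A²−y'²−z²)/(2L)=-0.0867
  γ=atan2(-0.3106,0.0491)=-1.4140;  ψ=arccos(-0.2757)=1.8501;  θ1=γ+ψ≈0.4361
φ2=120.0° → target in arm frame (-0.1107, 0.0167)
  A=0.2007, B=-0.3106, C=(l²−L²−A²−y'²−z²)/(2L)=-0.2231
  θ2 = atan2(B,A) + arccos(C/0.3698) = 1.2214
rotate P by −φ3: (0.0698, 0.0875, -0.3106)
  A=0.0202, B=-0.3106, C=(l²−L²−A²−y'²−z²)/(2L)=-0.0607
  √(A²+B²)=0.3113;  θ3 = -1.5058+1.7671 ≈ 0.2613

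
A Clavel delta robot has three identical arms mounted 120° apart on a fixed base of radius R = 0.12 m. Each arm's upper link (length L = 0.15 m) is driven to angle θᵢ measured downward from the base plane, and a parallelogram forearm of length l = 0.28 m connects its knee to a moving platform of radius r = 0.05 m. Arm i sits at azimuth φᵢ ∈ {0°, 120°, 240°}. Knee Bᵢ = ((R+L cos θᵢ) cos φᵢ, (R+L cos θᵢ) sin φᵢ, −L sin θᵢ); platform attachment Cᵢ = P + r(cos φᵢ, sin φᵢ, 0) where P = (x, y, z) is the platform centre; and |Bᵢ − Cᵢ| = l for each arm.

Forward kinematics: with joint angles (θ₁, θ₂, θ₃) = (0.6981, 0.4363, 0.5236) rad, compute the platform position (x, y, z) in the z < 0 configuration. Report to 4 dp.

arm 1 at φ=0.0°: ρ1 = 0.1849;  S1 = (0.1849, 0.0000, -0.0964)
arm 2 at φ=120.0°: ρ2 = 0.2059;  S2 = (-0.1030, 0.1784, -0.0634)
arm 3 at φ=240.0°: ρ3 = 0.1999;  S3 = (-0.1000, -0.1731, -0.0750)
subtract pairs → two planes through P
[-0.5758 0.3567 0.0661]·P = 0.0029;  [-0.5697 -0.3462 0.0428]·P = 0.0021
det = 0.4026;  x = -0.0044+0.0948z,  y = 0.0012+-0.0322z
sphere 1 gives Az²+Bz+C=0 with A=1.0100, B=0.1569, C=-0.0333;  B²−4AC=0.1590;  roots -0.2751, 0.1197;  negative root z = -0.2751
x = -0.0305, y = 0.0100

(-0.0305, 0.0100, -0.2751)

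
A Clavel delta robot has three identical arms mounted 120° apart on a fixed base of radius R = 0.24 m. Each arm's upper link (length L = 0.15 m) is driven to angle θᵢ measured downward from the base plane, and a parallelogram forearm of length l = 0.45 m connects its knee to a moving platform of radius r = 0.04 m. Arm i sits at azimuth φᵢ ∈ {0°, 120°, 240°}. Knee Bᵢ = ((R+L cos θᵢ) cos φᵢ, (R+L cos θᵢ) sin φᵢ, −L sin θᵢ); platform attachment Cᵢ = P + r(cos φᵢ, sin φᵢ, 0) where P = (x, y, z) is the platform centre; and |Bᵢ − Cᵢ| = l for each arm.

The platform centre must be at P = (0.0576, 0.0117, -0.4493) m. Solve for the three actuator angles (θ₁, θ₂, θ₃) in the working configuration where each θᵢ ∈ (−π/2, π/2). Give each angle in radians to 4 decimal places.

θ₁ = 0.6106, θ₂ = 0.9600, θ₃ = 1.0472

arm 1 (φ=0.0°): x'=0.0576, y'=0.0117
  e−x'=0.1424;  (l²−L²−(e−x')²−y'²−z²)/2L = -0.1410
  √(A²+B²)=0.4713;  θ1 = -1.2639+1.8745 ≈ 0.6106
arm 2 (φ=120.0°): x'=-0.0187, y'=-0.0557
  A cos θ + B sin θ = C:  0.2187·cos θ + -0.4493·sin θ = -0.2426
  γ=atan2(-0.4493,0.2187)=-1.1179;  ψ=arccos(-0.4856)=2.0778;  θ2=γ+ψ≈0.9600
φ3=240.0° → target in arm frame (-0.0389, 0.0440)
  A=0.2389, B=-0.4493, C=(l²−L²−A²−y'²−z²)/(2L)=-0.2697
  √(A²+B²)=0.5089;  θ3 = -1.0820+2.1293 ≈ 1.0472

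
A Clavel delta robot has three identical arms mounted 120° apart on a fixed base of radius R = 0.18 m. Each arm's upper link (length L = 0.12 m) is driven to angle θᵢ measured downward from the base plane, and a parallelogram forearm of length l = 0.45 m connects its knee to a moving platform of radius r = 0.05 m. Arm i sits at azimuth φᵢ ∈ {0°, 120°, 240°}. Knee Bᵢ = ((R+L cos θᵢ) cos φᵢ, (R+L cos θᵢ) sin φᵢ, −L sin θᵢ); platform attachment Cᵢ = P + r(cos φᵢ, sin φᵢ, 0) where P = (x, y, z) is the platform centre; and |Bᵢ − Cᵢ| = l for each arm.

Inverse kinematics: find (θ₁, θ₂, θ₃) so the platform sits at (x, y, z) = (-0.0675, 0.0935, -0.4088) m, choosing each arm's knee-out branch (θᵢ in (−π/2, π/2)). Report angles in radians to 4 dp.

θ₁ = 0.6982, θ₂ = -0.1742, θ₃ = 0.6114

arm 1 (φ=0.0°): x'=-0.0675, y'=0.0935
  A cos θ + B sin θ = C:  0.1975·cos θ + -0.4088·sin θ = -0.1115
  √(A²+B²)=0.4540;  θ1 = -1.1207+1.8190 ≈ 0.6982
rotate P by −φ2: (0.1147, 0.0117, -0.4088)
  e−x'=0.0153;  (l²−L²−(e−x')²−y'²−z²)/2L = 0.0859
  √(A²+B²)=0.4091;  θ2 = -1.5334+1.3593 ≈ -0.1742
φ3=240.0° → target in arm frame (-0.0472, -0.1052)
  e−x'=0.1772;  (l²−L²−(e−x')²−y'²−z²)/2L = -0.0896
  √(A²+B²)=0.4456;  θ3 = -1.1617+1.7732 ≈ 0.6114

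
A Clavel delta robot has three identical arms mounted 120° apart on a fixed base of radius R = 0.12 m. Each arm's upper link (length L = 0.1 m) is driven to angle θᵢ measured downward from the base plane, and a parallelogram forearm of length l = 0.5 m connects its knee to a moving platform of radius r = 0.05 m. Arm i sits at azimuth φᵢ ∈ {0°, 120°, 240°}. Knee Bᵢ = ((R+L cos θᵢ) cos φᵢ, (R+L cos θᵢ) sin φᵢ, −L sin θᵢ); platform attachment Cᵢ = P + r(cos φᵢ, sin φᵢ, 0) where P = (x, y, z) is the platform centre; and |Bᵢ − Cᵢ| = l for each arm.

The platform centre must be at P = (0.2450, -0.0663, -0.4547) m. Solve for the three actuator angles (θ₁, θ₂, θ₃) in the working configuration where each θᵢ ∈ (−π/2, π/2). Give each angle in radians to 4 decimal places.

θ₁ = -0.3492, θ₂ = 1.1341, θ₃ = 0.7852

arm 1 (φ=0.0°): x'=0.2450, y'=-0.0663
  A=-0.1750, B=-0.4547, C=(l²−L²−A²−y'²−z²)/(2L)=-0.0089
  √(A²+B²)=0.4872;  θ1 = -1.9382+1.5890 ≈ -0.3492
φ2=120.0° → target in arm frame (-0.1799, -0.1790)
  e−x'=0.2499;  (l²−L²−(e−x')²−y'²−z²)/2L = -0.3063
  θ2 = atan2(B,A) + arccos(C/0.5189) = 1.1341
rotate P by −φ3: (-0.0651, 0.2453, -0.4547)
  A=0.1351, B=-0.4547, C=(l²−L²−A²−y'²−z²)/(2L)=-0.2259
  γ=atan2(-0.4547,0.1351)=-1.2820;  ψ=arccos(-0.4763)=2.0672;  θ3=γ+ψ≈0.7852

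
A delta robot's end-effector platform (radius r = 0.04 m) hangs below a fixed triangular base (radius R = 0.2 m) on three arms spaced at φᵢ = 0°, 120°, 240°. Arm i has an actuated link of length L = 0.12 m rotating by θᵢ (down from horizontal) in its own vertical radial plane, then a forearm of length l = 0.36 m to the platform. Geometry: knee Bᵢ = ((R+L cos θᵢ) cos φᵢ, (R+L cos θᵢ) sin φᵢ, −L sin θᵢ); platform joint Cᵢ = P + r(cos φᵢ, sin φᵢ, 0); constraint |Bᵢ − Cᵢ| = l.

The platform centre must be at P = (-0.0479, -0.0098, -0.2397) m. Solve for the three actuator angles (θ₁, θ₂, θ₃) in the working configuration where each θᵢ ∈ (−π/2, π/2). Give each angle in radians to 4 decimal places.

arm 1 (φ=0.0°): x'=-0.0479, y'=-0.0098
  e−x'=0.2079;  (l²−L²−(e−x')²−y'²−z²)/2L = 0.0601
  γ=atan2(-0.2397,0.2079)=-0.8563;  ψ=arccos(0.1894)=1.3802;  θ1=γ+ψ≈0.5239
arm 2 (φ=120.0°): x'=0.0155, y'=0.0464
  e−x'=0.1445;  (l²−L²−(e−x')²−y'²−z²)/2L = 0.1446
  √(A²+B²)=0.2799;  θ2 = -1.0282+1.0280 ≈ -0.0002
φ3=240.0° → target in arm frame (0.0324, -0.0366)
  A cos θ + B sin θ = C:  0.1276·cos θ + -0.2397·sin θ = 0.1672
  √(A²+B²)=0.2715;  θ3 = -1.0817+0.9073 ≈ -0.1744

θ₁ = 0.5239, θ₂ = -0.0002, θ₃ = -0.1744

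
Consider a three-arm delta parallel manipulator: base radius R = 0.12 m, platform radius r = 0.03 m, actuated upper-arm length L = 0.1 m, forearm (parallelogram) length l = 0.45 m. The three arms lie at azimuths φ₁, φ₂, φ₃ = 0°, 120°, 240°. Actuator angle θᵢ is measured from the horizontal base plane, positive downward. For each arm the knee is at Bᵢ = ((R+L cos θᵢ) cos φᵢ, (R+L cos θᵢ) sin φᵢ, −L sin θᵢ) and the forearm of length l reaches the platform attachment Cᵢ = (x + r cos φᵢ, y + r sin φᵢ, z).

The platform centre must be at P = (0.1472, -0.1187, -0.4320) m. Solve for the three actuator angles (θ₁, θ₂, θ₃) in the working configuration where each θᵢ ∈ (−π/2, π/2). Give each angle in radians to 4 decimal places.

φ1=0.0° → target in arm frame (0.1472, -0.1187)
  e−x'=-0.0572;  (l²−L²−(e−x')²−y'²−z²)/2L = -0.0574
  γ=atan2(-0.4320,-0.0572)=-1.7024;  ψ=arccos(-0.1318)=1.7030;  θ1=γ+ψ≈0.0005
φ2=120.0° → target in arm frame (-0.1764, -0.0681)
  e−x'=0.2664;  (l²−L²−(e−x')²−y'²−z²)/2L = -0.3487
  √(A²+B²)=0.5075;  θ2 = -1.0182+2.3281 ≈ 1.3099
arm 3 (φ=240.0°): x'=0.0292, y'=0.1868
  A=0.0608, B=-0.4320, C=(l²−L²−A²−y'²−z²)/(2L)=-0.1636
  θ3 = atan2(B,A) + arccos(C/0.4363) = 0.5243

θ₁ = 0.0005, θ₂ = 1.3099, θ₃ = 0.5243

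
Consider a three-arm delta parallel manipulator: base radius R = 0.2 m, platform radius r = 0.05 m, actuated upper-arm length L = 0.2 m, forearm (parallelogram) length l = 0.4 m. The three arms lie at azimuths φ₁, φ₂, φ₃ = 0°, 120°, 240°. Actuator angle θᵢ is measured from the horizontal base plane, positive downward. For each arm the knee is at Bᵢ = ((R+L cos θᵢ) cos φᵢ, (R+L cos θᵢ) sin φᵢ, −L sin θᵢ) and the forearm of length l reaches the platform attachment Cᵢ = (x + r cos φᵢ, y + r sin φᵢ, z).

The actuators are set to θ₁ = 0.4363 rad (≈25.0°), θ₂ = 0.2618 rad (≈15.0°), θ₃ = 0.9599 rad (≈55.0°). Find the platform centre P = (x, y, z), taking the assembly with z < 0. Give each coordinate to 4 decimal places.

arm 1 at φ=0.0°: ρ1 = 0.3313;  centre 1 = (0.3313, 0.0000, -0.0845)
φ2=120.0°: virtual centre (-0.1716, 0.2972, -0.0518), radius l
φ3=240.0°: virtual centre (-0.1324, -0.2293, -0.1638), radius l
eliminate P² terms by subtracting sphere 1 from 2 and 3
[-1.0057 0.5944 0.0655]·P = 0.0036;  [-0.9272 -0.4585 -0.1586]·P = -0.0200
det = 1.0123;  x = 0.0101+-0.0635z,  y = 0.0231+-0.2176z
into |P−centre ₁|² = l²: 1.0514z² + 0.1997z + -0.0492 = 0;  Δ = 0.2467;  z = -0.3312 or 0.1412 → z<0 root = -0.3312
x = 0.0311, y = 0.0952

(0.0311, 0.0952, -0.3312)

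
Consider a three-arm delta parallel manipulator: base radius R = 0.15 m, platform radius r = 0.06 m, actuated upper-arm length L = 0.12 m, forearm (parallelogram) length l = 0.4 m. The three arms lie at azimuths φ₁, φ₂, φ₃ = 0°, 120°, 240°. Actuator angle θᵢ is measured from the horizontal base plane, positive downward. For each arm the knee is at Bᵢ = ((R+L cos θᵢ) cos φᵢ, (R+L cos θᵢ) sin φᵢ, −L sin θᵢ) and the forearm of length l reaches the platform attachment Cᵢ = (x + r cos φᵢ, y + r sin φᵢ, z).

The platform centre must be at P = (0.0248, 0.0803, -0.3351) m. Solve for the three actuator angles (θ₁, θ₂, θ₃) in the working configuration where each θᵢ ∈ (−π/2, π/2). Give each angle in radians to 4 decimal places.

arm 1 (φ=0.0°): x'=0.0248, y'=0.0803
  e−x'=0.0652;  (l²−L²−(e−x')²−y'²−z²)/2L = 0.0942
  θ1 = atan2(B,A) + arccos(C/0.3414) = -0.0874
arm 2 (φ=120.0°): x'=0.0571, y'=-0.0616
  A=0.0329, B=-0.3351, C=(l²−L²−A²−y'²−z²)/(2L)=0.1185
  γ=atan2(-0.3351,0.0329)=-1.4731;  ψ=arccos(0.3518)=1.2113;  θ2=γ+ψ≈-0.2618
rotate P by −φ3: (-0.0819, -0.0187, -0.3351)
  A=0.1719, B=-0.3351, C=(l²−L²−A²−y'²−z²)/(2L)=0.0141
  θ3 = atan2(B,A) + arccos(C/0.3766) = 0.4365

θ₁ = -0.0874, θ₂ = -0.2618, θ₃ = 0.4365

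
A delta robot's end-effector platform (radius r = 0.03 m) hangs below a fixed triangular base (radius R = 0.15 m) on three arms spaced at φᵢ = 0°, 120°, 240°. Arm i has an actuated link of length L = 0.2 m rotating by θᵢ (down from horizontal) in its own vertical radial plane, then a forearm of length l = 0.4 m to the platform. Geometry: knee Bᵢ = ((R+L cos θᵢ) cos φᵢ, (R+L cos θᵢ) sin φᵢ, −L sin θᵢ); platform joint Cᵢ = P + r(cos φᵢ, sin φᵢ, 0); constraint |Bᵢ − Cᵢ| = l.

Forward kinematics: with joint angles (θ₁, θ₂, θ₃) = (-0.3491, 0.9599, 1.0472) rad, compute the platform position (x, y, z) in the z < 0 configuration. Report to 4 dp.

φ1=0.0°: virtual centre (0.3079, 0.0000, 0.0684), radius l
φ2=120.0°: virtual centre (-0.1174, 0.2033, -0.1638), radius l
φ3=240.0°: virtual centre (-0.1100, -0.1905, -0.1732), radius l
|centre ₂|²−|centre ₁|² = -0.0176;  |centre ₃|²−|centre ₁|² = -0.0211
[-0.8506 0.4065 -0.4645]·P = -0.0176;  [-0.8359 -0.3811 -0.4832]·P = -0.0211
Cramer: x(z) = 0.0230-0.5625z;  y(z) = 0.0049-0.0343z
sphere 1 gives Az²+Bz+C=0 with A=1.3175, B=0.1834, C=-0.0741;  B²−4AC=0.4242;  roots -0.3168, 0.1776;  negative root z = -0.3168
x = 0.2012, y = 0.0158

(0.2012, 0.0158, -0.3168)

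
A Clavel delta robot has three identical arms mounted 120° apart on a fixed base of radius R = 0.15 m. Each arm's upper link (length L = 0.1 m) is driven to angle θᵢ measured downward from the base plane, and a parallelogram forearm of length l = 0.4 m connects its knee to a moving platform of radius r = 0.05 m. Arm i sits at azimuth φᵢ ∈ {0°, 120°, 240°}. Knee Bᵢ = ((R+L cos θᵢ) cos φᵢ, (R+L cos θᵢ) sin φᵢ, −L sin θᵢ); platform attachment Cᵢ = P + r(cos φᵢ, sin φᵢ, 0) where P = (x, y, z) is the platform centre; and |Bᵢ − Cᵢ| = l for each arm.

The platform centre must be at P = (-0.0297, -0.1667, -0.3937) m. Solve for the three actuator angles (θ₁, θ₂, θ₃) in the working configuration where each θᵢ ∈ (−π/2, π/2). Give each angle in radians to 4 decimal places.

φ1=0.0° → target in arm frame (-0.0297, -0.1667)
  A cos θ + B sin θ = C:  0.1297·cos θ + -0.3937·sin θ = -0.2481
  √(A²+B²)=0.4145;  θ1 = -1.2526+2.2123 ≈ 0.9598
arm 2 (φ=120.0°): x'=-0.1295, y'=0.1091
  A=0.2295, B=-0.3937, C=(l²−L²−A²−y'²−z²)/(2L)=-0.3479
  θ2 = atan2(B,A) + arccos(C/0.4557) = 1.3963
rotate P by −φ3: (0.1592, 0.0576, -0.3937)
  A=-0.0592, B=-0.3937, C=(l²−L²−A²−y'²−z²)/(2L)=-0.0591
  √(A²+B²)=0.3981;  θ3 = -1.7201+1.7199 ≈ -0.0002

θ₁ = 0.9598, θ₂ = 1.3963, θ₃ = -0.0002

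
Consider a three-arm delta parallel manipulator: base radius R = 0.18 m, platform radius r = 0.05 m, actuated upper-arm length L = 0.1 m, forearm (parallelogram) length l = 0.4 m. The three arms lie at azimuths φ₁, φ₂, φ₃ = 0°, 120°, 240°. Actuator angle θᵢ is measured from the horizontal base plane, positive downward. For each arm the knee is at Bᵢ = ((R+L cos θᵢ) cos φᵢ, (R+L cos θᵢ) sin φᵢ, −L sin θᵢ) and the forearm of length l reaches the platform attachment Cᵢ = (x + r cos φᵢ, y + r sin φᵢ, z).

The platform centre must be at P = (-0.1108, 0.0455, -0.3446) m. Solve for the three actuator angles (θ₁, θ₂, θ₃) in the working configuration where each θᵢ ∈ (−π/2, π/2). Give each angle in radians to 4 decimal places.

θ₁ = 0.9596, θ₂ = -0.2620, θ₃ = 0.2621

rotate P by −φ1: (-0.1108, 0.0455, -0.3446)
  e−x'=0.2408;  (l²−L²−(e−x')²−y'²−z²)/2L = -0.1440
  √(A²+B²)=0.4204;  θ1 = -0.9609+1.9205 ≈ 0.9596
arm 2 (φ=120.0°): x'=0.0948, y'=0.0732
  e−x'=0.0352;  (l²−L²−(e−x')²−y'²−z²)/2L = 0.1233
  √(A²+B²)=0.3464;  θ2 = -1.4690+1.2070 ≈ -0.2620
φ3=240.0° → target in arm frame (0.0160, -0.1187)
  A=0.1140, B=-0.3446, C=(l²−L²−A²−y'²−z²)/(2L)=0.0208
  γ=atan2(-0.3446,0.1140)=-1.2513;  ψ=arccos(0.0573)=1.5134;  θ3=γ+ψ≈0.2621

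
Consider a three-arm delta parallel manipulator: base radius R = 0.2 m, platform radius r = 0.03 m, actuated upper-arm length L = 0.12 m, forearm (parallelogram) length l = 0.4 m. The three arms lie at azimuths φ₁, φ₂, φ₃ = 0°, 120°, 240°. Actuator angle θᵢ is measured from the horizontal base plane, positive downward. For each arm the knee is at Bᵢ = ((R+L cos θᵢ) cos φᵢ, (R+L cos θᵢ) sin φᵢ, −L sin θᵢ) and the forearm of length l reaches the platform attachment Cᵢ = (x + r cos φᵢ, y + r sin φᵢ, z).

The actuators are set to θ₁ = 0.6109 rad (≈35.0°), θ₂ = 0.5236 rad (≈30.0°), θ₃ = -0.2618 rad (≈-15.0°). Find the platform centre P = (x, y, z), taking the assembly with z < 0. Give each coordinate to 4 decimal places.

(-0.0453, -0.0618, -0.3094)

φ1=0.0°: virtual centre (0.2683, 0.0000, -0.0688), radius l
O2 = (0.2739·cos120.0°, 0.2739·sin120.0°, -0.0600) = (-0.1370, 0.2372, -0.0600)
arm 3 at φ=240.0°: ρ3 = 0.2859;  O3 = (-0.1430, -0.2476, 0.0311)
eliminate P² terms by subtracting sphere 1 from 2 and 3
linear system: -0.8105x+0.4744y = 0.0019−0.0177z; -0.8225x+-0.4952y = 0.0060−0.1998z
Cramer: x(z) = -0.0048+0.1308z;  y(z) = -0.0041+0.1862z
quadratic in z: (1.0518)z²+(0.0647)z+(-0.0807)=0, √Δ=0.5862 → z ∈ {-0.3094, 0.2479}; z = -0.3094 (taking z<0)
x = -0.0453, y = -0.0618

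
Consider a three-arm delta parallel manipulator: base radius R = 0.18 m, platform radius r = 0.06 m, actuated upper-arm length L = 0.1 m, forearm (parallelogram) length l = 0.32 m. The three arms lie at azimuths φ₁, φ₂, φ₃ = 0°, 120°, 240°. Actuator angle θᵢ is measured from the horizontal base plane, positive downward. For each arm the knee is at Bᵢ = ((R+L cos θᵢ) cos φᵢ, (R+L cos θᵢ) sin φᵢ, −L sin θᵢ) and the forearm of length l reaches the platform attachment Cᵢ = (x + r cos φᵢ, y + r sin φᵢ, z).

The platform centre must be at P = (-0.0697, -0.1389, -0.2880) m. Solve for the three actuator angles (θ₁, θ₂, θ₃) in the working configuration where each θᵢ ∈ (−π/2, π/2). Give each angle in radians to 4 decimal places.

θ₁ = 1.3091, θ₂ = 1.3965, θ₃ = -0.2621

rotate P by −φ1: (-0.0697, -0.1389, -0.2880)
  e−x'=0.1897;  (l²−L²−(e−x')²−y'²−z²)/2L = -0.2291
  θ1 = atan2(B,A) + arccos(C/0.3449) = 1.3091
arm 2 (φ=120.0°): x'=-0.0854, y'=0.1298
  e−x'=0.2054;  (l²−L²−(e−x')²−y'²−z²)/2L = -0.2480
  θ2 = atan2(B,A) + arccos(C/0.3538) = 1.3965
rotate P by −φ3: (0.1551, 0.0091, -0.2880)
  A=-0.0351, B=-0.2880, C=(l²−L²−A²−y'²−z²)/(2L)=0.0407
  θ3 = atan2(B,A) + arccos(C/0.2901) = -0.2621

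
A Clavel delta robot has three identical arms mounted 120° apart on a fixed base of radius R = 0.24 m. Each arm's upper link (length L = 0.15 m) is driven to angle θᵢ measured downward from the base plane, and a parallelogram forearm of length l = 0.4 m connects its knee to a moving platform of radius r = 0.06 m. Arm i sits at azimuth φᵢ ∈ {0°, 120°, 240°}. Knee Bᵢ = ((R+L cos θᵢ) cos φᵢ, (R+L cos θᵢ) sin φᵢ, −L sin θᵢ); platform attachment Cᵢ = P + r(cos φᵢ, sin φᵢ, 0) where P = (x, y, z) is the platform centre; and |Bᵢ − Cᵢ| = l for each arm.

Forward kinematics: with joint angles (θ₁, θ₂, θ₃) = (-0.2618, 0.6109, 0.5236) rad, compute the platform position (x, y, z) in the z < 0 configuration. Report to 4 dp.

arm 1 at φ=0.0°: ρ1 = 0.3249;  S1 = (0.3249, 0.0000, 0.0388)
φ2=120.0°: virtual centre (-0.1514, 0.2623, -0.0860), radius l
φ3=240.0°: virtual centre (-0.1550, -0.2684, -0.0750), radius l
|S₂|²−|S₁|² = -0.0079;  |S₃|²−|S₁|² = -0.0054
linear system: -0.9526x+0.5246y = -0.0079−-0.2497z; -0.9597x+-0.5368y = -0.0054−-0.2276z
det = 1.0148;  x = 0.0070+-0.2498z,  y = -0.0024+0.0225z
into |P−S₁|² = l²: 1.0629z² + 0.0811z + -0.0574 = 0;  Δ = 0.2507;  z = -0.2737 or 0.1974 → z<0 root = -0.2737
x = 0.0753, y = -0.0086

(0.0753, -0.0086, -0.2737)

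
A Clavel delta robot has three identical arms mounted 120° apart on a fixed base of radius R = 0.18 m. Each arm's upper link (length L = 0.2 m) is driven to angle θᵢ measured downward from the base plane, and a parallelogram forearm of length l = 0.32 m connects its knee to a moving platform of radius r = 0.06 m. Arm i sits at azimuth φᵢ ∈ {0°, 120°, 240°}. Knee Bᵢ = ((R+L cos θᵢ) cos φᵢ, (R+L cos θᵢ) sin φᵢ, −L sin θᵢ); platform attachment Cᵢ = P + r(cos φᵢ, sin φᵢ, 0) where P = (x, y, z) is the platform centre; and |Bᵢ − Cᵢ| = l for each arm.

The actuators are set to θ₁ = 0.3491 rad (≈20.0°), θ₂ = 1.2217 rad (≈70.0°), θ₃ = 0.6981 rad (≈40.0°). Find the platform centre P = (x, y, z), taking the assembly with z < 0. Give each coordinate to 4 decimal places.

(0.0900, -0.0780, -0.2894)

centre 1 = (0.3079·cos0.0°, 0.3079·sin0.0°, -0.0684) = (0.3079, 0.0000, -0.0684)
arm 2 at φ=120.0°: e+L cos θ2 = 0.1884;  centre 2 = (-0.0942, 0.1632, -0.1879)
centre 3 = (0.2732·cos240.0°, 0.2732·sin240.0°, -0.1286) = (-0.1366, -0.2366, -0.1286)
|centre ₂|²−|centre ₁|² = -0.0287;  |centre ₃|²−|centre ₁|² = -0.0083
linear system: -0.8043x+0.3263y = -0.0287−-0.2391z; -0.8891x+-0.4732y = -0.0083−-0.1203z
det = 0.6707;  x = 0.0243+-0.2272z,  y = -0.0280+0.1726z
sphere 1 gives Az²+Bz+C=0 with A=1.0814, B=0.2560, C=-0.0165;  B²−4AC=0.1368;  roots -0.2894, 0.0527;  negative root z = -0.2894
x = 0.0900, y = -0.0780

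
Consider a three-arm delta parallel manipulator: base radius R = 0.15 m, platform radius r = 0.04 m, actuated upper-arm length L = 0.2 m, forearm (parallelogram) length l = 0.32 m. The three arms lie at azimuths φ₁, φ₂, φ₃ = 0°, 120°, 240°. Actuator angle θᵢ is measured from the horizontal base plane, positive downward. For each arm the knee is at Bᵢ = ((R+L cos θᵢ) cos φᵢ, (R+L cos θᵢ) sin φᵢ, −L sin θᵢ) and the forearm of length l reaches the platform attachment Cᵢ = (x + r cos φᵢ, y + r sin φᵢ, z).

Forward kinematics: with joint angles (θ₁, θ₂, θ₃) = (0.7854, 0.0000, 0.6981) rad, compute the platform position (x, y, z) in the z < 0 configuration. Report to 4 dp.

O1 = (0.2514·cos0.0°, 0.2514·sin0.0°, -0.1414) = (0.2514, 0.0000, -0.1414)
φ2=120.0°: virtual centre (-0.1550, 0.2685, 0.0000), radius l
O3 = (0.2632·cos240.0°, 0.2632·sin240.0°, -0.1286) = (-0.1316, -0.2279, -0.1286)
eliminate P² terms by subtracting sphere 1 from 2 and 3
plane₁₂: -0.8128x+0.5369y+0.2828z = 0.0129
det = 0.7819;  x = -0.0093+0.1826z,  y = 0.0099+-0.2504z
into |P−O₁|² = l²: 1.0960z² + 0.1827z + -0.0143 = 0;  Δ = 0.0962;  z = -0.2248 or 0.0582 → z<0 root = -0.2248
x = -0.0503, y = 0.0662

(-0.0503, 0.0662, -0.2248)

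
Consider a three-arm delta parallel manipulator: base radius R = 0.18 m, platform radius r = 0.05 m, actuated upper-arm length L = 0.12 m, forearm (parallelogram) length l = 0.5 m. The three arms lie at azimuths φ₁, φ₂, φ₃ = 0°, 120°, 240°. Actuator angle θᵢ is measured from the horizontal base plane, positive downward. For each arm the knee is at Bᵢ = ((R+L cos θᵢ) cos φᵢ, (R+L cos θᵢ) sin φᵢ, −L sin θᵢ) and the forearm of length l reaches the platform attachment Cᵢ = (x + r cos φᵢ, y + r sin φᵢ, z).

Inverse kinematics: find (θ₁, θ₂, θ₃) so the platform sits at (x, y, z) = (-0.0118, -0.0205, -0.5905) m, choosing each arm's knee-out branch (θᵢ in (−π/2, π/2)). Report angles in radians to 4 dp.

rotate P by −φ1: (-0.0118, -0.0205, -0.5905)
  A cos θ + B sin θ = C:  0.1418·cos θ + -0.5905·sin θ = -0.5567
  θ1 = atan2(B,A) + arccos(C/0.6073) = 1.3956
rotate P by −φ2: (-0.0119, 0.0205, -0.5905)
  A=0.1419, B=-0.5905, C=(l²−L²−A²−y'²−z²)/(2L)=-0.5568
  γ=atan2(-0.5905,0.1419)=-1.3350;  ψ=arccos(-0.9168)=2.7309;  θ2=γ+ψ≈1.3959
rotate P by −φ3: (0.0237, 0.0000, -0.5905)
  e−x'=0.1063;  (l²−L²−(e−x')²−y'²−z²)/2L = -0.5183
  γ=atan2(-0.5905,0.1063)=-1.3926;  ψ=arccos(-0.8639)=2.6137;  θ3=γ+ψ≈1.2211

θ₁ = 1.3956, θ₂ = 1.3959, θ₃ = 1.2211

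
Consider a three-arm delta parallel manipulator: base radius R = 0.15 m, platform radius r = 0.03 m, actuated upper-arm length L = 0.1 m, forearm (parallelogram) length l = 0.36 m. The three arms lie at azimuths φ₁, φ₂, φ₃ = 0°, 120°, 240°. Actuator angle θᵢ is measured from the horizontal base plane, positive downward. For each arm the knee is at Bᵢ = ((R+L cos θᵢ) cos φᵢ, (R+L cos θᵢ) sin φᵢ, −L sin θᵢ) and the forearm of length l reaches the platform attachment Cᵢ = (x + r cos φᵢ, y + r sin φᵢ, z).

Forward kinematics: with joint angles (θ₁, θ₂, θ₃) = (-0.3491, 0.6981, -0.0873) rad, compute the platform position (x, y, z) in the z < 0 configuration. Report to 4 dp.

(0.0597, -0.0671, -0.2841)

arm 1 at φ=0.0°: (R−r)+L cos θ1 = 0.2140;  centre 1 = (0.2140, 0.0000, 0.0342)
φ2=120.0°: virtual centre (-0.0983, 0.1703, -0.0643), radius l
centre 3 = (0.2196·cos240.0°, 0.2196·sin240.0°, 0.0087) = (-0.1098, -0.1902, 0.0087)
subtract pairs → two planes through P
linear system: -0.6245x+0.3405y = -0.0042−-0.1970z; -0.6476x+-0.3804y = 0.0014−-0.0510z
Cramer: x(z) = 0.0025-0.2014z;  y(z) = -0.0077+0.2089z
into |P−centre ₁|² = l²: 1.0842z² + 0.0136z + -0.0836 = 0;  Δ = 0.3629;  z = -0.2841 or 0.2715 → z<0 root = -0.2841
x = 0.0597, y = -0.0671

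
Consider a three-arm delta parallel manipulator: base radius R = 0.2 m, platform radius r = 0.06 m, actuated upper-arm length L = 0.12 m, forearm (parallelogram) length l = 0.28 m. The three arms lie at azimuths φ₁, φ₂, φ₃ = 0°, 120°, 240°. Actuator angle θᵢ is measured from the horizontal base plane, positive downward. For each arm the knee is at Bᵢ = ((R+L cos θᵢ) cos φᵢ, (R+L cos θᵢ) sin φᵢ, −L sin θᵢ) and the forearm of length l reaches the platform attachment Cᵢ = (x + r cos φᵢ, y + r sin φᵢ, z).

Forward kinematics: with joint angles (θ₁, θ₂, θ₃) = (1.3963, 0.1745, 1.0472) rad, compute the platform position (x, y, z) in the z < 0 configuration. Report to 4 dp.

S1 = (0.1608·cos0.0°, 0.1608·sin0.0°, -0.1182) = (0.1608, 0.0000, -0.1182)
S2 = (0.2582·cos120.0°, 0.2582·sin120.0°, -0.0208) = (-0.1291, 0.2236, -0.0208)
arm 3 at φ=240.0°: (R−r)+L cos θ3 = 0.2000;  S3 = (-0.1000, -0.1732, -0.1039)
|S₂|²−|S₁|² = 0.0273;  |S₃|²−|S₁|² = 0.0110
plane₁₂: -0.5798x+0.4472y+0.1947z = 0.0273
Cramer: x(z) = -0.0330+0.1847z;  y(z) = 0.0181-0.1959z
sphere 1 gives Az²+Bz+C=0 with A=1.0725, B=0.1576, C=-0.0265;  B²−4AC=0.1386;  roots -0.2471, 0.1001;  negative root z = -0.2471
x = -0.0787, y = 0.0665

(-0.0787, 0.0665, -0.2471)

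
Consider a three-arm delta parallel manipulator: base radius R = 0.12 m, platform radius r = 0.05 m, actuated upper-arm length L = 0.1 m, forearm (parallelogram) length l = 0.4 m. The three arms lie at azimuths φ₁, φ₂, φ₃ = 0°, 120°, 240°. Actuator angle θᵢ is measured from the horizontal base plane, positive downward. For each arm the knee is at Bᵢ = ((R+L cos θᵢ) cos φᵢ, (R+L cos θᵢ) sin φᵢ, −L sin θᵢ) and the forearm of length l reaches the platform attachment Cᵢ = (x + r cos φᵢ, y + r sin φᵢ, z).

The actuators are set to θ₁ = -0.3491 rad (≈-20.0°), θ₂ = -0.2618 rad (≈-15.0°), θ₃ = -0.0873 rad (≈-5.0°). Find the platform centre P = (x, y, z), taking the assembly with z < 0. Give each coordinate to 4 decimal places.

(0.0219, 0.0192, -0.3392)

arm 1 at φ=0.0°: ρ1 = 0.1640;  S1 = (0.1640, 0.0000, 0.0342)
φ2=120.0°: virtual centre (-0.0833, 0.1443, 0.0259), radius l
arm 3 at φ=240.0°: ρ3 = 0.1696;  S3 = (-0.0848, -0.1469, 0.0087)
subtract pairs → two planes through P
[-0.4945 0.2885 -0.0166]·P = 0.0004;  [-0.4976 -0.2938 -0.0510]·P = 0.0008
Cramer: x(z) = -0.0012-0.0678z;  y(z) = -0.0007-0.0586z
into |P−S₁|² = l²: 1.0080z² + -0.0459z + -0.1316 = 0;  Δ = 0.5326;  z = -0.3392 or 0.3848 → z<0 root = -0.3392
x = 0.0219, y = 0.0192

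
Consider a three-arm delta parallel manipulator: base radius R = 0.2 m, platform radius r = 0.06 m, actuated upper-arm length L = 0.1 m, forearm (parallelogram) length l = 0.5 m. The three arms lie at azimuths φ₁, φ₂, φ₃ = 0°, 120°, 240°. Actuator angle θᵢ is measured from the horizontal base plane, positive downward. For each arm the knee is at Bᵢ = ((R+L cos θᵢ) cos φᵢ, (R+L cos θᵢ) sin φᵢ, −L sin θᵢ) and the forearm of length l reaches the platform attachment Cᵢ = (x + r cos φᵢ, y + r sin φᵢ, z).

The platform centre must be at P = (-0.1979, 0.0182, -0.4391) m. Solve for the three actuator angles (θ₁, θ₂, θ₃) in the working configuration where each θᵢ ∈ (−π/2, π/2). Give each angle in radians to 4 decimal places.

rotate P by −φ1: (-0.1979, 0.0182, -0.4391)
  e−x'=0.3379;  (l²−L²−(e−x')²−y'²−z²)/2L = -0.3366
  θ1 = atan2(B,A) + arccos(C/0.5541) = 1.3088
arm 2 (φ=120.0°): x'=0.1147, y'=0.1623
  A cos θ + B sin θ = C:  0.0253·cos θ + -0.4391·sin θ = 0.1011
  √(A²+B²)=0.4398;  θ2 = -1.5133+1.3389 ≈ -0.1743
arm 3 (φ=240.0°): x'=0.0832, y'=-0.1805
  A cos θ + B sin θ = C:  0.0568·cos θ + -0.4391·sin θ = 0.0569
  γ=atan2(-0.4391,0.0568)=-1.4421;  ψ=arccos(0.1286)=1.4418;  θ3=γ+ψ≈-0.0003

θ₁ = 1.3088, θ₂ = -0.1743, θ₃ = -0.0003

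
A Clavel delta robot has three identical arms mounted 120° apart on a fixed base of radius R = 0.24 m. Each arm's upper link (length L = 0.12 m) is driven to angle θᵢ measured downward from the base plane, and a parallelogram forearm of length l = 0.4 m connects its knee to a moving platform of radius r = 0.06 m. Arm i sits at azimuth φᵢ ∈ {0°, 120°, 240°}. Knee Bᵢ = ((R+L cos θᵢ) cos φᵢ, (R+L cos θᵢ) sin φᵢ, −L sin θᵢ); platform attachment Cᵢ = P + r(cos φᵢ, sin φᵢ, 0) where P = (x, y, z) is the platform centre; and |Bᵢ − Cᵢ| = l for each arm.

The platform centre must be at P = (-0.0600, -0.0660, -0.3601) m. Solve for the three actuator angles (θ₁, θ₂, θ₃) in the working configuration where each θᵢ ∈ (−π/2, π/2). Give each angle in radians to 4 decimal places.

rotate P by −φ1: (-0.0600, -0.0660, -0.3601)
  A=0.2400, B=-0.3601, C=(l²−L²−A²−y'²−z²)/(2L)=-0.1918
  γ=atan2(-0.3601,0.2400)=-0.9829;  ψ=arccos(-0.4432)=2.0299;  θ1=γ+ψ≈1.0470
arm 2 (φ=120.0°): x'=-0.0272, y'=0.0850
  A cos θ + B sin θ = C:  0.2072·cos θ + -0.3601·sin θ = -0.1425
  √(A²+B²)=0.4154;  θ2 = -1.0488+1.9210 ≈ 0.8722
arm 3 (φ=240.0°): x'=0.0872, y'=-0.0190
  e−x'=0.0928;  (l²−L²−(e−x')²−y'²−z²)/2L = 0.0290
  θ3 = atan2(B,A) + arccos(C/0.3719) = 0.1744

θ₁ = 1.0470, θ₂ = 0.8722, θ₃ = 0.1744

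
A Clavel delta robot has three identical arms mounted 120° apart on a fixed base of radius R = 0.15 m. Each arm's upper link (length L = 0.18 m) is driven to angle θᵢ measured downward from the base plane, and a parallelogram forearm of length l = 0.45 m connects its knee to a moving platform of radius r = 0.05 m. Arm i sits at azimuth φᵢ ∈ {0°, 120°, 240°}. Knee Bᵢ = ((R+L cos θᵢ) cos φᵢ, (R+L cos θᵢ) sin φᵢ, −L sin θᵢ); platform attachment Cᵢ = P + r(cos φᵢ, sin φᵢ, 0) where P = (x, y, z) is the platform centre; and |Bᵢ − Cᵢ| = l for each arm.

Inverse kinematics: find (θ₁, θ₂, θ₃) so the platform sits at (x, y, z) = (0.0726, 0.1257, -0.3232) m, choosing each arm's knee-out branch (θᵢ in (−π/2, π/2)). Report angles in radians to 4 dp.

θ₁ = -0.3493, θ₂ = -0.3491, θ₃ = 0.6110

arm 1 (φ=0.0°): x'=0.0726, y'=0.1257
  A cos θ + B sin θ = C:  0.0274·cos θ + -0.3232·sin θ = 0.1364
  θ1 = atan2(B,A) + arccos(C/0.3244) = -0.3493
rotate P by −φ2: (0.0726, -0.1257, -0.3232)
  A=0.0274, B=-0.3232, C=(l²−L²−A²−y'²−z²)/(2L)=0.1363
  θ2 = atan2(B,A) + arccos(C/0.3244) = -0.3491
arm 3 (φ=240.0°): x'=-0.1452, y'=0.0000
  A cos θ + B sin θ = C:  0.2452·cos θ + -0.3232·sin θ = 0.0154
  θ3 = atan2(B,A) + arccos(C/0.4057) = 0.6110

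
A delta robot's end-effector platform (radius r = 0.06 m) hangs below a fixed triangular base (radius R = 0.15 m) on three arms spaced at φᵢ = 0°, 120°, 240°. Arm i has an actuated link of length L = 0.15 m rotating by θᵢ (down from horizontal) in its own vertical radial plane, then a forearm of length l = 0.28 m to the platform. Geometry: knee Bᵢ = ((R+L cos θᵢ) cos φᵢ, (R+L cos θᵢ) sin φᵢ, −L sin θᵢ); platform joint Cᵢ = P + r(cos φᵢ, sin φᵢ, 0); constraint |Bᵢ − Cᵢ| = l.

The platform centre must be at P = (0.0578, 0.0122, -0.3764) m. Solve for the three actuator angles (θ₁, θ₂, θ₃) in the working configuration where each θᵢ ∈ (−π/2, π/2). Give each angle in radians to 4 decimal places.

φ1=0.0° → target in arm frame (0.0578, 0.0122)
  A cos θ + B sin θ = C:  0.0322·cos θ + -0.3764·sin θ = -0.2899
  γ=atan2(-0.3764,0.0322)=-1.4855;  ψ=arccos(-0.7673)=2.4455;  θ1=γ+ψ≈0.9600
rotate P by −φ2: (-0.0183, -0.0562, -0.3764)
  e−x'=0.1083;  (l²−L²−(e−x')²−y'²−z²)/2L = -0.3356
  √(A²+B²)=0.3917;  θ2 = -1.2906+2.5997 ≈ 1.3091
arm 3 (φ=240.0°): x'=-0.0395, y'=0.0440
  A cos θ + B sin θ = C:  0.1295·cos θ + -0.3764·sin θ = -0.3482
  γ=atan2(-0.3764,0.1295)=-1.2395;  ψ=arccos(-0.8749)=2.6360;  θ3=γ+ψ≈1.3964

θ₁ = 0.9600, θ₂ = 1.3091, θ₃ = 1.3964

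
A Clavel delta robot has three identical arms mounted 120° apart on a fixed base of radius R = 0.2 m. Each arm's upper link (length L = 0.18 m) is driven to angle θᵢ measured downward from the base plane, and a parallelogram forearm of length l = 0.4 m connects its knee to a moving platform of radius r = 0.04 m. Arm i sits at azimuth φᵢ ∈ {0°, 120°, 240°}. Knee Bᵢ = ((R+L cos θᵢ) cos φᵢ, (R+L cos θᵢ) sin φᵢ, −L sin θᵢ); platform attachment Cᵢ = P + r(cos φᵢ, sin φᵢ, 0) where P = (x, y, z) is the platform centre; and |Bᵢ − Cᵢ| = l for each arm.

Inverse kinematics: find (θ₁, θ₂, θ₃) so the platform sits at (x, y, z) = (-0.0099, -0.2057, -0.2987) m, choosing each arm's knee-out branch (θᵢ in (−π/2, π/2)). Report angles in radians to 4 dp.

arm 1 (φ=0.0°): x'=-0.0099, y'=-0.2057
  e−x'=0.1699;  (l²−L²−(e−x')²−y'²−z²)/2L = -0.0911
  θ1 = atan2(B,A) + arccos(C/0.3436) = 0.7855
φ2=120.0° → target in arm frame (-0.1732, 0.1114)
  e−x'=0.3332;  (l²−L²−(e−x')²−y'²−z²)/2L = -0.2363
  γ=atan2(-0.2987,0.3332)=-0.7309;  ψ=arccos(-0.5280)=2.1270;  θ2=γ+ψ≈1.3961
arm 3 (φ=240.0°): x'=0.1831, y'=0.0943
  A=-0.0231, B=-0.2987, C=(l²−L²−A²−y'²−z²)/(2L)=0.0804
  √(A²+B²)=0.2996;  θ3 = -1.6479+1.2990 ≈ -0.3490

θ₁ = 0.7855, θ₂ = 1.3961, θ₃ = -0.3490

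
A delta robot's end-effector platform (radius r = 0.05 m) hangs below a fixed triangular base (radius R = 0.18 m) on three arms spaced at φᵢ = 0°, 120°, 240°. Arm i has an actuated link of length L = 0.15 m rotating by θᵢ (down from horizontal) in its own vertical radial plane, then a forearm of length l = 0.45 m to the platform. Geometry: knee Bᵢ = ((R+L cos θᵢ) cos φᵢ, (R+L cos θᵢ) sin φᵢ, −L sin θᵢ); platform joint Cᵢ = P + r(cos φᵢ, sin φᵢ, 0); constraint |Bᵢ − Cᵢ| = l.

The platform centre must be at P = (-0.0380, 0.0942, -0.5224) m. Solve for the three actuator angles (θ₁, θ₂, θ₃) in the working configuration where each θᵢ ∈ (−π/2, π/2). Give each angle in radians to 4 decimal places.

θ₁ = 1.2214, θ₂ = 0.6981, θ₃ = 1.3086

arm 1 (φ=0.0°): x'=-0.0380, y'=0.0942
  e−x'=0.1680;  (l²−L²−(e−x')²−y'²−z²)/2L = -0.4333
  θ1 = atan2(B,A) + arccos(C/0.5487) = 1.2214
rotate P by −φ2: (0.1006, -0.0142, -0.5224)
  e−x'=0.0294;  (l²−L²−(e−x')²−y'²−z²)/2L = -0.3132
  √(A²+B²)=0.5232;  θ2 = -1.5145+2.2126 ≈ 0.6981
rotate P by −φ3: (-0.0626, -0.0800, -0.5224)
  A cos θ + B sin θ = C:  0.1926·cos θ + -0.5224·sin θ = -0.4546
  γ=atan2(-0.5224,0.1926)=-1.2176;  ψ=arccos(-0.8166)=2.5262;  θ3=γ+ψ≈1.3086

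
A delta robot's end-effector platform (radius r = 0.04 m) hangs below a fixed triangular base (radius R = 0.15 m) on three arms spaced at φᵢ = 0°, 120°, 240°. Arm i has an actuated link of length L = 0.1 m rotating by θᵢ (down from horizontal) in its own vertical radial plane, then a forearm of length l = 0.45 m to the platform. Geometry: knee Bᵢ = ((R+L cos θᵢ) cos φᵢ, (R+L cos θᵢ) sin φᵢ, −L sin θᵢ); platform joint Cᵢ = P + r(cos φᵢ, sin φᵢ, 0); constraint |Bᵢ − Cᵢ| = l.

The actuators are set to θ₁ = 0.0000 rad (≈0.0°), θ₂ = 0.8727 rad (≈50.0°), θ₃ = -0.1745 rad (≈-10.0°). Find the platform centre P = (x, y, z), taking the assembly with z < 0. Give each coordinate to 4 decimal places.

arm 1 at φ=0.0°: e+L cos θ1 = 0.2100;  S1 = (0.2100, 0.0000, 0.0000)
S2 = (0.1743·cos120.0°, 0.1743·sin120.0°, -0.0766) = (-0.0871, 0.1509, -0.0766)
φ3=240.0°: virtual centre (-0.1042, -0.1806, 0.0174), radius l
|S₂|²−|S₁|² = -0.0079;  |S₃|²−|S₁|² = -0.0003
[-0.5943 0.3019 -0.1532]·P = -0.0079;  [-0.6285 -0.3611 0.0347]·P = -0.0003
det = 0.4043;  x = 0.0073+-0.1109z,  y = -0.0117+0.2892z
quadratic in z: (1.0959)z²+(0.0382)z+(-0.1613)=0, √Δ=0.8417 → z ∈ {-0.4014, 0.3666}; z = -0.4014 (taking z<0)
x = 0.0518, y = -0.1278

(0.0518, -0.1278, -0.4014)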